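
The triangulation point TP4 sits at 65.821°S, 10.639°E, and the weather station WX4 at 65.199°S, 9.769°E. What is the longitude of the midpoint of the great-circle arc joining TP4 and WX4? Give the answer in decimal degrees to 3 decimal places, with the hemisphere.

Bx = cos φ₂ cos Δλ = 0.419420,  By = cos φ₂ sin Δλ = -0.006369
φₘ = atan2(sin φ₁ + sin φ₂, √((cos φ₁ + Bx)² + By²)) = -65.51062°
λₘ = λ₁ + atan2(By, cos φ₁ + Bx) = 10.19882°

10.199°E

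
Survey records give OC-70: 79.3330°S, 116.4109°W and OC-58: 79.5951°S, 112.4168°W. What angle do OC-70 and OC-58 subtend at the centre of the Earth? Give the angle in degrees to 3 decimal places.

Δφ = -0.2621°,  Δλ = 3.9941°
a = sin²(Δφ/2) + cos φ₁ cos φ₂ sin²(Δλ/2) = 0.000046
c = 2·arcsin(√a) = 0.013539 rad = 0.7758°

0.776°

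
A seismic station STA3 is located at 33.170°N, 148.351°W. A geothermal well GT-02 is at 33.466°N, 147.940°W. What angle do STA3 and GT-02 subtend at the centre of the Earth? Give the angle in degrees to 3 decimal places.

0.453°

Δφ = 0.2960°,  Δλ = 0.4110°
a = sin²(Δφ/2) + cos φ₁ cos φ₂ sin²(Δλ/2) = 0.000016
c = 2·arcsin(√a) = 0.007913 rad = 0.4534°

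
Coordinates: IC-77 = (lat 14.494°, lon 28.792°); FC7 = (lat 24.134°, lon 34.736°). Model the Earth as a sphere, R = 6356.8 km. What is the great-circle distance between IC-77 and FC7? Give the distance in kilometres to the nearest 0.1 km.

1236.9 km

Δφ = 9.6400°,  Δλ = 5.9440°
a = sin²(Δφ/2) + cos φ₁ cos φ₂ sin²(Δλ/2) = 0.009435
c = 2·arcsin(√a) = 0.194580 rad = 11.1486°
d = R·c = 6356.8 × 0.194580 = 1236.9 km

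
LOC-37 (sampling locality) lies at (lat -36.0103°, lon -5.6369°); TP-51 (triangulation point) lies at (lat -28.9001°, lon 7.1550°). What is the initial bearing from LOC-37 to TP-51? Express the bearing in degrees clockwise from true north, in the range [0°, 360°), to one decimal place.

Δλ = 12.7919°
y = sin Δλ · cos φ₂ = 0.193837
x = cos φ₁ sin φ₂ − sin φ₁ cos φ₂ cos Δλ = 0.111003
θ = atan2(y, x) = 60.2018° → 60.2018° (mod 360°)

60.2°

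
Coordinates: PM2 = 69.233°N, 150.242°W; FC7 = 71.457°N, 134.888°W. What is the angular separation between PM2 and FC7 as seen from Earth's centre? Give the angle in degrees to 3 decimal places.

5.603°

Δφ = 2.2240°,  Δλ = 15.3540°
a = sin²(Δφ/2) + cos φ₁ cos φ₂ sin²(Δλ/2) = 0.002389
c = 2·arcsin(√a) = 0.097792 rad = 5.6030°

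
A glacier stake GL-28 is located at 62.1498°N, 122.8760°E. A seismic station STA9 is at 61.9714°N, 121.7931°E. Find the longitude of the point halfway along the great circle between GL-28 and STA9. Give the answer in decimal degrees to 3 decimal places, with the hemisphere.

Bx = cos φ₂ cos Δλ = 0.469828,  By = cos φ₂ sin Δλ = -0.008881
φₘ = atan2(sin φ₁ + sin φ₂, √((cos φ₁ + Bx)² + By²)) = 62.06166°
λₘ = λ₁ + atan2(By, cos φ₁ + Bx) = 122.33296°

122.333°E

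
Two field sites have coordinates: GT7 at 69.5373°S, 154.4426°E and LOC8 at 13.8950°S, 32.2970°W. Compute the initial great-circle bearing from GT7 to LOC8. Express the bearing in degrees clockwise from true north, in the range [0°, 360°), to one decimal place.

Δλ = 173.2604°
y = sin Δλ · cos φ₂ = 0.113923
x = cos φ₁ sin φ₂ − sin φ₁ cos φ₂ cos Δλ = -0.987153
θ = atan2(y, x) = 173.4169° → 173.4169° (mod 360°)

173.4°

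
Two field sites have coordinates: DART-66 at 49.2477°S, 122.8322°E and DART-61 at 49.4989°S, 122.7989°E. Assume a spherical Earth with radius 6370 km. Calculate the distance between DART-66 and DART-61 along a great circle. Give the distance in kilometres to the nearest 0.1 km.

Δφ = -0.2512°,  Δλ = -0.0333°
a = sin²(Δφ/2) + cos φ₁ cos φ₂ sin²(Δλ/2) = 0.000005
c = 2·arcsin(√a) = 0.004401 rad = 0.2521°
d = R·c = 6370 × 0.004401 = 28.0 km

28.0 km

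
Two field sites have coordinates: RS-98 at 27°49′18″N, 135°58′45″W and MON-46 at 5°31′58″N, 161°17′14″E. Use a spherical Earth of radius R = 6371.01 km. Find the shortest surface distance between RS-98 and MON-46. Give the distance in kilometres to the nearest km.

RS-98: φ = +27.82167°, λ = -135.97917°
MON-46: φ = +5.53278°, λ = +161.28722°
Δφ = -22.2889°,  Δλ = -62.7336°
a = sin²(Δφ/2) + cos φ₁ cos φ₂ sin²(Δλ/2) = 0.275859
c = 2·arcsin(√a) = 1.105954 rad = 63.3665°
d = R·c = 6371.01 × 1.105954 = 7046.0 km

7046 km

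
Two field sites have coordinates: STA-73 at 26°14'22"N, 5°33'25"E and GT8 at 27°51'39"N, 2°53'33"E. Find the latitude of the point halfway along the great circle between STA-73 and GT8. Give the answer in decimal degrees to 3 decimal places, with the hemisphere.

27.056°N

STA-73: φ = +26.23944°, λ = +5.55694°
GT8: φ = +27.86083°, λ = +2.89250°
Bx = cos φ₂ cos Δλ = 0.883130,  By = cos φ₂ sin Δλ = -0.041098
φₘ = atan2(sin φ₁ + sin φ₂, √((cos φ₁ + Bx)² + By²)) = 27.05641°
λₘ = λ₁ + atan2(By, cos φ₁ + Bx) = 4.23435°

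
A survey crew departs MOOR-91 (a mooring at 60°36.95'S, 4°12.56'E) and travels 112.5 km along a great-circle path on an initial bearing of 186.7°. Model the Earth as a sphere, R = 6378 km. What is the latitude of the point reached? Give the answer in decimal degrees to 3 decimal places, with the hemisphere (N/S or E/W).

61.619°S

MOOR-91: φ = -60.61583°, λ = +4.20933°
δ = d/R = 112.5/6378 = 0.017639 rad
φ₂ = arcsin(sin φ₁ cos δ + cos φ₁ sin δ cos θ)
   = arcsin(-0.87135·0.99984 + 0.49066·0.01764·-0.99317) = -61.61933°
λ₂ = λ₁ + atan2(sin θ sin δ cos φ₁, cos δ − sin φ₁ sin φ₂) = 3.96128°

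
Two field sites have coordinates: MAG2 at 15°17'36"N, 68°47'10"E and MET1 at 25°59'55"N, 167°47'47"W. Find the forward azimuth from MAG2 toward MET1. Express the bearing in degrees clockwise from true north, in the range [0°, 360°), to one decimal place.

MAG2: φ = +15.29333°, λ = +68.78611°
MET1: φ = +25.99861°, λ = -167.79639°
Δλ = 123.4175°
y = sin Δλ · cos φ₂ = 0.750214
x = cos φ₁ sin φ₂ − sin φ₁ cos φ₂ cos Δλ = 0.553389
θ = atan2(y, x) = 53.5860° → 53.5860° (mod 360°)

53.6°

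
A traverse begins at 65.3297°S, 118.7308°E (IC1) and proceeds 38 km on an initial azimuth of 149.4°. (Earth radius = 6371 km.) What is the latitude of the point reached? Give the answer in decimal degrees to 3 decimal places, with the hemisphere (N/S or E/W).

65.623°S

δ = d/R = 38/6371 = 0.005965 rad
φ₂ = arcsin(sin φ₁ cos δ + cos φ₁ sin δ cos θ)
   = arcsin(-0.90872·0.99998 + 0.41740·0.00596·-0.86074) = -65.62327°
λ₂ = λ₁ + atan2(sin θ sin δ cos φ₁, cos δ − sin φ₁ sin φ₂) = 119.15229°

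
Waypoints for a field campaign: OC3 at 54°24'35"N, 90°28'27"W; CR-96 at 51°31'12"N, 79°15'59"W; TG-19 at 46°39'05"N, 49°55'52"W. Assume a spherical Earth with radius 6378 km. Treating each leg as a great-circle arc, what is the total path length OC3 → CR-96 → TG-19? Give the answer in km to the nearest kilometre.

OC3: φ = +54.40972°, λ = -90.47417°
CR-96: φ = +51.52000°, λ = -79.26639°
TG-19: φ = +46.65139°, λ = -49.93111°
OC3→CR-96: c = 0.127977 rad, d = 816.24 km
CR-96→TG-19: c = 0.343385 rad, d = 2190.11 km
Total = 816.24 + 2190.11 = 3006.35 km

3006 km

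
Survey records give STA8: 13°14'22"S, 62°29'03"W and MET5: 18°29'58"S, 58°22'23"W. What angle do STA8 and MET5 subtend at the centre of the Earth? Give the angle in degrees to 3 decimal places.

STA8: φ = -13.23944°, λ = -62.48417°
MET5: φ = -18.49944°, λ = -58.37306°
Δφ = -5.2600°,  Δλ = 4.1111°
a = sin²(Δφ/2) + cos φ₁ cos φ₂ sin²(Δλ/2) = 0.003293
c = 2·arcsin(√a) = 0.114835 rad = 6.5796°

6.580°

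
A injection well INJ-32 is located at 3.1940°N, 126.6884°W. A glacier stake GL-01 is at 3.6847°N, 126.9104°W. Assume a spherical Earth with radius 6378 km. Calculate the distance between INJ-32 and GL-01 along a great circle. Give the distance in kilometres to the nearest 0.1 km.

Δφ = 0.4907°,  Δλ = -0.2220°
a = sin²(Δφ/2) + cos φ₁ cos φ₂ sin²(Δλ/2) = 0.000022
c = 2·arcsin(√a) = 0.009397 rad = 0.5384°
d = R·c = 6378 × 0.009397 = 59.9 km

59.9 km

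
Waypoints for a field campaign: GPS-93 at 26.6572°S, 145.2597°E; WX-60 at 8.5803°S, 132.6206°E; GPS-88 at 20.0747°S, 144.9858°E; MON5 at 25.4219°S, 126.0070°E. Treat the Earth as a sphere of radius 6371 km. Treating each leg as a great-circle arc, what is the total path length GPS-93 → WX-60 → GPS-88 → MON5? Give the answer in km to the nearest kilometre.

6288 km

GPS-93→WX-60: c = 0.378482 rad, d = 2411.31 km
WX-60→GPS-88: c = 0.289454 rad, d = 1844.11 km
GPS-88→MON5: c = 0.319050 rad, d = 2032.67 km
Total = 2411.31 + 1844.11 + 2032.67 = 6288.09 km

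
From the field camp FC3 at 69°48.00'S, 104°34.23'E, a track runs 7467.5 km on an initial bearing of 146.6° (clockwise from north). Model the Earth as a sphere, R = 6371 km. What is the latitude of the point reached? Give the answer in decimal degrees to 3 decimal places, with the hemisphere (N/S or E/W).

FC3: φ = -69.80000°, λ = +104.57050°
δ = d/R = 7467.5/6371 = 1.172108 rad
φ₂ = arcsin(sin φ₁ cos δ + cos φ₁ sin δ cos θ)
   = arcsin(-0.93849·0.38821 + 0.34530·0.92157·-0.83485) = -39.04975°
λ₂ = λ₁ + atan2(sin θ sin δ cos φ₁, cos δ − sin φ₁ sin φ₂) = -116.21596°

39.050°S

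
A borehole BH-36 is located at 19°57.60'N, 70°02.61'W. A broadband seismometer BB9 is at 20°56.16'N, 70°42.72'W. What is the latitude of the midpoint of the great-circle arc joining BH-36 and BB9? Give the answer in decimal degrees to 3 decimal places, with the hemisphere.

BH-36: φ = +19.96000°, λ = -70.04350°
BB9: φ = +20.93600°, λ = -70.71200°
Bx = cos φ₂ cos Δλ = 0.933917,  By = cos φ₂ sin Δλ = -0.010897
φₘ = atan2(sin φ₁ + sin φ₂, √((cos φ₁ + Bx)² + By²)) = 20.44832°
λₘ = λ₁ + atan2(By, cos φ₁ + Bx) = -70.37669°

20.448°N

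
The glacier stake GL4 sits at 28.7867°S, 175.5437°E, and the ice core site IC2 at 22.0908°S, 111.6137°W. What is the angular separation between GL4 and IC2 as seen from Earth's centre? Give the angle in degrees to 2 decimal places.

Δφ = 6.6959°,  Δλ = 72.8426°
a = sin²(Δφ/2) + cos φ₁ cos φ₂ sin²(Δλ/2) = 0.289670
c = 2·arcsin(√a) = 1.136623 rad = 65.1237°

65.12°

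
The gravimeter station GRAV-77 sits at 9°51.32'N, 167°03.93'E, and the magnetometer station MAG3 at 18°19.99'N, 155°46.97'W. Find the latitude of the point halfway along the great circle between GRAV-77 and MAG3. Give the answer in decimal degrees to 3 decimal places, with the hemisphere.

14.835°N

GRAV-77: φ = +9.85533°, λ = +167.06550°
MAG3: φ = +18.33317°, λ = -155.78283°
Bx = cos φ₂ cos Δλ = 0.756585,  By = cos φ₂ sin Δλ = 0.573274
φₘ = atan2(sin φ₁ + sin φ₂, √((cos φ₁ + Bx)² + By²)) = 14.83527°
λₘ = λ₁ + atan2(By, cos φ₁ + Bx) = -174.71699°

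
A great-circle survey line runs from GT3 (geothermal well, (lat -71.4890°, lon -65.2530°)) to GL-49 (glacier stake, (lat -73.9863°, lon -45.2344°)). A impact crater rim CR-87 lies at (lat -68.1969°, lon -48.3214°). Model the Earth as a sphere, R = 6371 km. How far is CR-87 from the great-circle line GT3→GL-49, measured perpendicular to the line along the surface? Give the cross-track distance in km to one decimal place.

δ₁₃ = central angle GT3→CR-87 = 0.116356 rad  (haversine)
θ₁₃ = bearing GT3→CR-87 = 68.706°,  θ₁₂ = bearing GT3→GL-49 = 122.160°
dₓₜ = R·arcsin(sin δ₁₃ · sin(θ₁₃ − θ₁₂)) = 6371·arcsin(0.11609·sin(-53.454°)) = -595.068 km
|dₓₜ| = 595.068 km

595.1 km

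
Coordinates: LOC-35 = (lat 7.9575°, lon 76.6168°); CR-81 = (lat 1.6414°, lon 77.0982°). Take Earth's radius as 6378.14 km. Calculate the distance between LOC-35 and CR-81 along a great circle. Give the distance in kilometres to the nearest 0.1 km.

Δφ = -6.3161°,  Δλ = 0.4814°
a = sin²(Δφ/2) + cos φ₁ cos φ₂ sin²(Δλ/2) = 0.003052
c = 2·arcsin(√a) = 0.110554 rad = 6.3343°
d = R·c = 6378.14 × 0.110554 = 705.1 km

705.1 km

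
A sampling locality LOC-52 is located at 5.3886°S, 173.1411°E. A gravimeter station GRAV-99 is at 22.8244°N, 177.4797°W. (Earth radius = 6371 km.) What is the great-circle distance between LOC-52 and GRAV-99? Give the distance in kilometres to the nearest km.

Δφ = 28.2130°,  Δλ = 9.3792°
a = sin²(Δφ/2) + cos φ₁ cos φ₂ sin²(Δλ/2) = 0.065536
c = 2·arcsin(√a) = 0.517762 rad = 29.6656°
d = R·c = 6371 × 0.517762 = 3298.7 km

3299 km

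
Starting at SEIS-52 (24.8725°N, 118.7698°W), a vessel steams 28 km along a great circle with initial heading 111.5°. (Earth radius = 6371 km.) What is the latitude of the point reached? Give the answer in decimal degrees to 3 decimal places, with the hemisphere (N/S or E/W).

24.780°N

δ = d/R = 28/6371 = 0.004395 rad
φ₂ = arcsin(sin φ₁ cos δ + cos φ₁ sin δ cos θ)
   = arcsin(0.42060·0.99999 + 0.90725·0.00439·-0.36650) = 24.77999°
λ₂ = λ₁ + atan2(sin θ sin δ cos φ₁, cos δ − sin φ₁ sin φ₂) = -118.51175°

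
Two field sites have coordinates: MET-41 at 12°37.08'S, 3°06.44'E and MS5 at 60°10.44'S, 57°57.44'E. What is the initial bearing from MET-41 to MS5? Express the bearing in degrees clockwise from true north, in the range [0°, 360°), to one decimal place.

152.6°

MET-41: φ = -12.61800°, λ = +3.10733°
MS5: φ = -60.17400°, λ = +57.95733°
Δλ = 54.8500°
y = sin Δλ · cos φ₂ = 0.406672
x = cos φ₁ sin φ₂ − sin φ₁ cos φ₂ cos Δλ = -0.784035
θ = atan2(y, x) = 152.5847° → 152.5847° (mod 360°)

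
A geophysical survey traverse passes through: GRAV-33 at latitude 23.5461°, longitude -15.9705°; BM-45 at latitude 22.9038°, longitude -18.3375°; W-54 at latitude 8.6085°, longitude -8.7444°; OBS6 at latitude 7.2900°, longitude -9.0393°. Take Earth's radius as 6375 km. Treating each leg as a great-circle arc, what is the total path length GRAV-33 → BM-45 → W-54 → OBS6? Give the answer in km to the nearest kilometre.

2294 km

GRAV-33→BM-45: c = 0.039584 rad, d = 252.35 km
BM-45→W-54: c = 0.296723 rad, d = 1891.61 km
W-54→OBS6: c = 0.023570 rad, d = 150.26 km
Total = 252.35 + 1891.61 + 150.26 = 2294.22 km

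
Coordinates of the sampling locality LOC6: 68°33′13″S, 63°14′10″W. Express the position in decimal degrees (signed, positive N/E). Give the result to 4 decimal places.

-68.5536°, -63.2361°

lat: 68.5536° S → -68.5536°
lon: 63.2361° W → -63.2361°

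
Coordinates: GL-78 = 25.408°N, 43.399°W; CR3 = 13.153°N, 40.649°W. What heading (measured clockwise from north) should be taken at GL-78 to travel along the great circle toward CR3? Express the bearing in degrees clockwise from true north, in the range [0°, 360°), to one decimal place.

Δλ = 2.7500°
y = sin Δλ · cos φ₂ = 0.046719
x = cos φ₁ sin φ₂ − sin φ₁ cos φ₂ cos Δλ = -0.211782
θ = atan2(y, x) = 167.5597° → 167.5597° (mod 360°)

167.6°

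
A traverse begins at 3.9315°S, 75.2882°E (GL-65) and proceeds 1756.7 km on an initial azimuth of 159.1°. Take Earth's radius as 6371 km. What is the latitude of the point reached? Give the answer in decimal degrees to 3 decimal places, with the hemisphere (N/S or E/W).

18.646°S

δ = d/R = 1756.7/6371 = 0.275734 rad
φ₂ = arcsin(sin φ₁ cos δ + cos φ₁ sin δ cos θ)
   = arcsin(-0.06856·0.96223 + 0.99765·0.27225·-0.93420) = -18.64571°
λ₂ = λ₁ + atan2(sin θ sin δ cos φ₁, cos δ − sin φ₁ sin φ₂) = 81.17152°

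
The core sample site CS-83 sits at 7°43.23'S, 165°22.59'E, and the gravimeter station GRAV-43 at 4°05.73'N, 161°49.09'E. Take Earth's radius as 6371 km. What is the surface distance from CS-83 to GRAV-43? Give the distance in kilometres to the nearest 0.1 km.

CS-83: φ = -7.72050°, λ = +165.37650°
GRAV-43: φ = +4.09550°, λ = +161.81817°
Δφ = 11.8160°,  Δλ = -3.5583°
a = sin²(Δφ/2) + cos φ₁ cos φ₂ sin²(Δλ/2) = 0.011548
c = 2·arcsin(√a) = 0.215336 rad = 12.3378°
d = R·c = 6371 × 0.215336 = 1371.9 km

1371.9 km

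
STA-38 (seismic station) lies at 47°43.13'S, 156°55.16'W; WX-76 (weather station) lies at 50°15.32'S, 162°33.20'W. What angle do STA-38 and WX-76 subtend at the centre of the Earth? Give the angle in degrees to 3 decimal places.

STA-38: φ = -47.71883°, λ = -156.91933°
WX-76: φ = -50.25533°, λ = -162.55333°
Δφ = -2.5365°,  Δλ = -5.6340°
a = sin²(Δφ/2) + cos φ₁ cos φ₂ sin²(Δλ/2) = 0.001529
c = 2·arcsin(√a) = 0.078221 rad = 4.4817°

4.482°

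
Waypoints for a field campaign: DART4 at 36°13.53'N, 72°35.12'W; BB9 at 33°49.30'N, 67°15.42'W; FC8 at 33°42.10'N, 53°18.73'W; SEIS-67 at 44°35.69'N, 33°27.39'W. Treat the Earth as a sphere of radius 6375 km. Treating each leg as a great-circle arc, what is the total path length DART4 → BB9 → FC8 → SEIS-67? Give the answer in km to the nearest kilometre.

3933 km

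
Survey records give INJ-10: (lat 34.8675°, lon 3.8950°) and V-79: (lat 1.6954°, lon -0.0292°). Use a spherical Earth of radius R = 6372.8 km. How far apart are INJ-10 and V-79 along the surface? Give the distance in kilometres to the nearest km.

3712 km

Δφ = -33.1721°,  Δλ = -3.9242°
a = sin²(Δφ/2) + cos φ₁ cos φ₂ sin²(Δλ/2) = 0.082446
c = 2·arcsin(√a) = 0.582467 rad = 33.3729°
d = R·c = 6372.8 × 0.582467 = 3711.9 km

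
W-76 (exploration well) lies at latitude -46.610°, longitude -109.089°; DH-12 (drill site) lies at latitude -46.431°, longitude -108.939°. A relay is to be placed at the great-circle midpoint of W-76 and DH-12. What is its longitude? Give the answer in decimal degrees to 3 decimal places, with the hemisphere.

Bx = cos φ₂ cos Δλ = 0.689225,  By = cos φ₂ sin Δλ = 0.001804
φₘ = atan2(sin φ₁ + sin φ₂, √((cos φ₁ + Bx)² + By²)) = -46.52052°
λₘ = λ₁ + atan2(By, cos φ₁ + Bx) = -109.01388°

109.014°W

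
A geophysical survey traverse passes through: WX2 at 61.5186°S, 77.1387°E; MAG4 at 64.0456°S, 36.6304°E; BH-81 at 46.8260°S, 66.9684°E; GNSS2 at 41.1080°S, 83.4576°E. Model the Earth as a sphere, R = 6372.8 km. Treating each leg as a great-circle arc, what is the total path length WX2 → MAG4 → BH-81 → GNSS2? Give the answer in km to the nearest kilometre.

WX2→MAG4: c = 0.320738 rad, d = 2044.00 km
MAG4→BH-81: c = 0.417340 rad, d = 2659.62 km
BH-81→GNSS2: c = 0.229317 rad, d = 1461.39 km
Total = 2044.00 + 2659.62 + 1461.39 = 6165.01 km

6165 km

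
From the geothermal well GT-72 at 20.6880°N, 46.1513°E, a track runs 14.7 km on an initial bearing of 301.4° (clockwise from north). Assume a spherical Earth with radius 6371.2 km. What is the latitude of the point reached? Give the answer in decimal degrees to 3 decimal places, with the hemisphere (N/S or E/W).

δ = d/R = 14.7/6371.2 = 0.002307 rad
φ₂ = arcsin(sin φ₁ cos δ + cos φ₁ sin δ cos θ)
   = arcsin(0.35328·1.00000 + 0.93552·0.00231·0.52101) = 20.75683°
λ₂ = λ₁ + atan2(sin θ sin δ cos φ₁, cos δ − sin φ₁ sin φ₂) = 46.03063°

20.757°N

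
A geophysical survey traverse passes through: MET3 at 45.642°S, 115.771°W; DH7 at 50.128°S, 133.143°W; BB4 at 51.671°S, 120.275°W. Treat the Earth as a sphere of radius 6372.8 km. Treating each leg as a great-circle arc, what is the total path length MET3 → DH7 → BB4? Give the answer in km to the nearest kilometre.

2302 km

MET3→DH7: c = 0.217257 rad, d = 1384.53 km
DH7→BB4: c = 0.143982 rad, d = 917.57 km
Total = 1384.53 + 917.57 = 2302.10 km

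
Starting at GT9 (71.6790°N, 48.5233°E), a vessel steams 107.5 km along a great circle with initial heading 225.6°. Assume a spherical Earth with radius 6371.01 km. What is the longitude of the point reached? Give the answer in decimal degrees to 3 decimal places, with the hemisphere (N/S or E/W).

46.402°E

δ = d/R = 107.5/6371.01 = 0.016873 rad
φ₂ = arcsin(sin φ₁ cos δ + cos φ₁ sin δ cos θ)
   = arcsin(0.94931·0.99986 + 0.31434·0.01687·-0.69966) = 70.99047°
λ₂ = λ₁ + atan2(sin θ sin δ cos φ₁, cos δ − sin φ₁ sin φ₂) = 46.40233°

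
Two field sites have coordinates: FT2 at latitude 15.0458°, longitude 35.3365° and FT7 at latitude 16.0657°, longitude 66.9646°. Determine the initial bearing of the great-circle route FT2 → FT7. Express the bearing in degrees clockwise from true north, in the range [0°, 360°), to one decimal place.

Δλ = 31.6281°
y = sin Δλ · cos φ₂ = 0.503923
x = cos φ₁ sin φ₂ − sin φ₁ cos φ₂ cos Δλ = 0.054851
θ = atan2(y, x) = 83.7879° → 83.7879° (mod 360°)

83.8°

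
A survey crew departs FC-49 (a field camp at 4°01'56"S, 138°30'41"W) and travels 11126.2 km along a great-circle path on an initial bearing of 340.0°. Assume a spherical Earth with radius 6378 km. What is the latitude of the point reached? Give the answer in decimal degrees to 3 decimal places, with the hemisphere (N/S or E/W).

69.296°N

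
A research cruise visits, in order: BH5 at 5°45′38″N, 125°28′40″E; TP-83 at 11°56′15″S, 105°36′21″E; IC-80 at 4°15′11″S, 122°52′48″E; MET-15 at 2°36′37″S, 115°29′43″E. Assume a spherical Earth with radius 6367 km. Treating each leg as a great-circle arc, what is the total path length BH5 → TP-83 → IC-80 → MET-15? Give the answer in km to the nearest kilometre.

BH5: φ = +5.76056°, λ = +125.47778°
TP-83: φ = -11.93750°, λ = +105.60583°
IC-80: φ = -4.25306°, λ = +122.88000°
MET-15: φ = -2.61028°, λ = +115.49528°
BH5→TP-83: c = 0.463018 rad, d = 2948.04 km
TP-83→IC-80: c = 0.326997 rad, d = 2081.99 km
IC-80→MET-15: c = 0.131808 rad, d = 839.22 km
Total = 2948.04 + 2081.99 + 839.22 = 5869.25 km

5869 km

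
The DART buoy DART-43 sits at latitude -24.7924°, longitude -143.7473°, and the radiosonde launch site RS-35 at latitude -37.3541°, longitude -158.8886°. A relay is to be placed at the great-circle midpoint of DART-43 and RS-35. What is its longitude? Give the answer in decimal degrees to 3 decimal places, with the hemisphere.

Bx = cos φ₂ cos Δλ = 0.767306,  By = cos φ₂ sin Δλ = -0.207628
φₘ = atan2(sin φ₁ + sin φ₂, √((cos φ₁ + Bx)² + By²)) = -31.29447°
λₘ = λ₁ + atan2(By, cos φ₁ + Bx) = -150.81290°

150.813°W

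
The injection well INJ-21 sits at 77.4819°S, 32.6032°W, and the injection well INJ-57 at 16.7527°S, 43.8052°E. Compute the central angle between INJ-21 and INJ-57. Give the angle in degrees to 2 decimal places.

70.72°

Δφ = 60.7292°,  Δλ = 76.4084°
a = sin²(Δφ/2) + cos φ₁ cos φ₂ sin²(Δλ/2) = 0.334918
c = 2·arcsin(√a) = 1.234320 rad = 70.7213°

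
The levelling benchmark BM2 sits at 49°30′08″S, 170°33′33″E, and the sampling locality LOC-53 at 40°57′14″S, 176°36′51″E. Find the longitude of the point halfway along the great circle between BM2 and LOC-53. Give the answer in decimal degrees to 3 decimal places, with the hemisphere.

173.815°E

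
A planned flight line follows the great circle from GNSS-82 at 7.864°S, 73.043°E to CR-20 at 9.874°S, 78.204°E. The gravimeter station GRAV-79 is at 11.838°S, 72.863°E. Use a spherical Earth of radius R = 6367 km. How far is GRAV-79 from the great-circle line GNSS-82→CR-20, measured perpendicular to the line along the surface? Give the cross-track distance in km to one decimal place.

δ₁₃ = central angle GNSS-82→GRAV-79 = 0.069428 rad  (haversine)
θ₁₃ = bearing GNSS-82→GRAV-79 = 182.540°,  θ₁₂ = bearing GNSS-82→CR-20 = 111.897°
dₓₜ = R·arcsin(sin δ₁₃ · sin(θ₁₃ − θ₁₂)) = 6367·arcsin(0.06937·sin(70.643°)) = 417.026 km
|dₓₜ| = 417.026 km

417.0 km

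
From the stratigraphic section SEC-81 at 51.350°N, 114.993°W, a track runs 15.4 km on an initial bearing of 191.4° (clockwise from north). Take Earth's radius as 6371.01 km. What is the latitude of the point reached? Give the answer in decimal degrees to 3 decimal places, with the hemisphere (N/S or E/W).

δ = d/R = 15.4/6371.01 = 0.002417 rad
φ₂ = arcsin(sin φ₁ cos δ + cos φ₁ sin δ cos θ)
   = arcsin(0.78098·1.00000 + 0.62456·0.00242·-0.98027) = 51.21423°
λ₂ = λ₁ + atan2(sin θ sin δ cos φ₁, cos δ − sin φ₁ sin φ₂) = -115.03670°

51.214°N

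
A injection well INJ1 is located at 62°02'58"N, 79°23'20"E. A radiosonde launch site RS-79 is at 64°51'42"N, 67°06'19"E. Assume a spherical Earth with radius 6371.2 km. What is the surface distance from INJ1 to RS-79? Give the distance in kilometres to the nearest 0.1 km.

684.3 km

INJ1: φ = +62.04944°, λ = +79.38889°
RS-79: φ = +64.86167°, λ = +67.10528°
Δφ = 2.8122°,  Δλ = -12.2836°
a = sin²(Δφ/2) + cos φ₁ cos φ₂ sin²(Δλ/2) = 0.002881
c = 2·arcsin(√a) = 0.107407 rad = 6.1540°
d = R·c = 6371.2 × 0.107407 = 684.3 km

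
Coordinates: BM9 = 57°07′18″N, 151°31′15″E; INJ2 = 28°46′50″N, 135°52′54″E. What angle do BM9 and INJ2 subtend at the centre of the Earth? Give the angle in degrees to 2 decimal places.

BM9: φ = +57.12167°, λ = +151.52083°
INJ2: φ = +28.78056°, λ = +135.88167°
Δφ = -28.3411°,  Δλ = -15.6392°
a = sin²(Δφ/2) + cos φ₁ cos φ₂ sin²(Δλ/2) = 0.068739
c = 2·arcsin(√a) = 0.530563 rad = 30.3990°

30.40°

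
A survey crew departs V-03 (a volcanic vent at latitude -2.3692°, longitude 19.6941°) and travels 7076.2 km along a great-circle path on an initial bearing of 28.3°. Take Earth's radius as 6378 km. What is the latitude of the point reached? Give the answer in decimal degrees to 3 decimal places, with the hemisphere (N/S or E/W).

δ = d/R = 7076.2/6378 = 1.109470 rad
φ₂ = arcsin(sin φ₁ cos δ + cos φ₁ sin δ cos θ)
   = arcsin(-0.04134·0.44514 + 0.99915·0.89546·0.88048) = 50.29641°
λ₂ = λ₁ + atan2(sin θ sin δ cos φ₁, cos δ − sin φ₁ sin φ₂) = 61.34230°

50.296°N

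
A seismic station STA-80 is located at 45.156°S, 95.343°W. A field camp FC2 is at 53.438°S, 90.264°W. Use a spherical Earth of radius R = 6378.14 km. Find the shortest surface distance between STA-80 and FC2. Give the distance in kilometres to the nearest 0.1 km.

992.3 km

Δφ = -8.2820°,  Δλ = 5.0790°
a = sin²(Δφ/2) + cos φ₁ cos φ₂ sin²(Δλ/2) = 0.006039
c = 2·arcsin(√a) = 0.155581 rad = 8.9141°
d = R·c = 6378.14 × 0.155581 = 992.3 km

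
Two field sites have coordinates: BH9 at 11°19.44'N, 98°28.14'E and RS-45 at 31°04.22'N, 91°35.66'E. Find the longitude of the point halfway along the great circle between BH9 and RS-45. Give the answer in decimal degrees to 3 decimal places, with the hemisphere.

BH9: φ = +11.32400°, λ = +98.46900°
RS-45: φ = +31.07033°, λ = +91.59433°
Bx = cos φ₂ cos Δλ = 0.850376,  By = cos φ₂ sin Δλ = -0.102525
φₘ = atan2(sin φ₁ + sin φ₂, √((cos φ₁ + Bx)² + By²)) = 21.23181°
λₘ = λ₁ + atan2(By, cos φ₁ + Bx) = 95.26396°

95.264°E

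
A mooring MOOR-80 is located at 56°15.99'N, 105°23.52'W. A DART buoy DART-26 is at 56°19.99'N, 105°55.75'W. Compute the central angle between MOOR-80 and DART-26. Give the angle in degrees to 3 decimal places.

0.305°

MOOR-80: φ = +56.26650°, λ = -105.39200°
DART-26: φ = +56.33317°, λ = -105.92917°
Δφ = 0.0667°,  Δλ = -0.5372°
a = sin²(Δφ/2) + cos φ₁ cos φ₂ sin²(Δλ/2) = 0.000007
c = 2·arcsin(√a) = 0.005330 rad = 0.3054°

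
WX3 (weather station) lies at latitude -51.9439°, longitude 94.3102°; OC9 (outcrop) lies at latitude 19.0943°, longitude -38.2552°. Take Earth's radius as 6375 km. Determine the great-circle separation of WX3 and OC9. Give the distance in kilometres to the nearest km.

Δφ = 71.0382°,  Δλ = -132.5654°
a = sin²(Δφ/2) + cos φ₁ cos φ₂ sin²(Δλ/2) = 0.825806
c = 2·arcsin(√a) = 2.280505 rad = 130.6633°
d = R·c = 6375 × 2.280505 = 14538.2 km

14538 km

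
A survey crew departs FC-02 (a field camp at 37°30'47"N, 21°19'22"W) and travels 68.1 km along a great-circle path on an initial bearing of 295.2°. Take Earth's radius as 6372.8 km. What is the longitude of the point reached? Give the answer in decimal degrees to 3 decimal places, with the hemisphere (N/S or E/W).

22.024°W

FC-02: φ = +37.51306°, λ = -21.32278°
δ = d/R = 68.1/6372.8 = 0.010686 rad
φ₂ = arcsin(sin φ₁ cos δ + cos φ₁ sin δ cos θ)
   = arcsin(0.60894·0.99994 + 0.79321·0.01069·0.42578) = 37.77168°
λ₂ = λ₁ + atan2(sin θ sin δ cos φ₁, cos δ − sin φ₁ sin φ₂) = -22.02363°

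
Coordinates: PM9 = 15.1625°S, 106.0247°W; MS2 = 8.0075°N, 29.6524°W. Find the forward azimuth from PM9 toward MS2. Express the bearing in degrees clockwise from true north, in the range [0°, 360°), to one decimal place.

78.5°

Δλ = 76.3723°
y = sin Δλ · cos φ₂ = 0.962372
x = cos φ₁ sin φ₂ − sin φ₁ cos φ₂ cos Δλ = 0.195479
θ = atan2(y, x) = 78.5182° → 78.5182° (mod 360°)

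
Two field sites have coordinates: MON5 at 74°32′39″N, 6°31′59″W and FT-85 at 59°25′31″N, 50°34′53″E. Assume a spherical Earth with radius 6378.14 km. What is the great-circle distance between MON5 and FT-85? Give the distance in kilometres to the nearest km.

MON5: φ = +74.54417°, λ = -6.53306°
FT-85: φ = +59.42528°, λ = +50.58139°
Δφ = -15.1189°,  Δλ = 57.1144°
a = sin²(Δφ/2) + cos φ₁ cos φ₂ sin²(Δλ/2) = 0.048284
c = 2·arcsin(√a) = 0.443087 rad = 25.3870°
d = R·c = 6378.14 × 0.443087 = 2826.1 km

2826 km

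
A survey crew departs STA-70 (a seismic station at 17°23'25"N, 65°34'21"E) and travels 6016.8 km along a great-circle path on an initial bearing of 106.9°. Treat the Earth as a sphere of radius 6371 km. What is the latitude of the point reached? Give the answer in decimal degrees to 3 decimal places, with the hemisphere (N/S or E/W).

2.839°S

STA-70: φ = +17.39028°, λ = +65.57250°
δ = d/R = 6016.8/6371 = 0.944404 rad
φ₂ = arcsin(sin φ₁ cos δ + cos φ₁ sin δ cos θ)
   = arcsin(0.29888·0.58623 + 0.95429·0.81015·-0.29070) = -2.83939°
λ₂ = λ₁ + atan2(sin θ sin δ cos φ₁, cos δ − sin φ₁ sin φ₂) = 116.47858°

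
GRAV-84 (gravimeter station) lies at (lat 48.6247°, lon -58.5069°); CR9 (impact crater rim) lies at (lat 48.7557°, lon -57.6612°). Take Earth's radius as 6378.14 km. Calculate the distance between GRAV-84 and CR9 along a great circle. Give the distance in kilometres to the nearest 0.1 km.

Δφ = 0.1310°,  Δλ = 0.8457°
a = sin²(Δφ/2) + cos φ₁ cos φ₂ sin²(Δλ/2) = 0.000025
c = 2·arcsin(√a) = 0.010008 rad = 0.5734°
d = R·c = 6378.14 × 0.010008 = 63.8 km

63.8 km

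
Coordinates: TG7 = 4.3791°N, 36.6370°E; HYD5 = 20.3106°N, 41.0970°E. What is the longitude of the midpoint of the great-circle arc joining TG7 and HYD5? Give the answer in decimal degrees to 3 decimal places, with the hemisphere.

38.799°E

Bx = cos φ₂ cos Δλ = 0.934985,  By = cos φ₂ sin Δλ = 0.072928
φₘ = atan2(sin φ₁ + sin φ₂, √((cos φ₁ + Bx)² + By²)) = 12.35391°
λₘ = λ₁ + atan2(By, cos φ₁ + Bx) = 38.79867°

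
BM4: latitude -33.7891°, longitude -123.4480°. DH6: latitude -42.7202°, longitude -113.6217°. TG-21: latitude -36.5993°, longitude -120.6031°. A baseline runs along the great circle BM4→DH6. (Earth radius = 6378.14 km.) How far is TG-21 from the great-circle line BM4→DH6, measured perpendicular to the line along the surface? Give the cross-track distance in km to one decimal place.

δ₁₃ = central angle BM4→TG-21 = 0.063649 rad  (haversine)
θ₁₃ = bearing BM4→TG-21 = 141.211°,  θ₁₂ = bearing BM4→DH6 = 142.131°
dₓₜ = R·arcsin(sin δ₁₃ · sin(θ₁₃ − θ₁₂)) = 6378.14·arcsin(0.06361·sin(-0.920°)) = -6.517 km
|dₓₜ| = 6.517 km

6.5 km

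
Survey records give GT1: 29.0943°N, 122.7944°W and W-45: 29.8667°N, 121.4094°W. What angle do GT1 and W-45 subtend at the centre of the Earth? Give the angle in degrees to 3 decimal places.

Δφ = 0.7724°,  Δλ = 1.3850°
a = sin²(Δφ/2) + cos φ₁ cos φ₂ sin²(Δλ/2) = 0.000156
c = 2·arcsin(√a) = 0.024990 rad = 1.4318°

1.432°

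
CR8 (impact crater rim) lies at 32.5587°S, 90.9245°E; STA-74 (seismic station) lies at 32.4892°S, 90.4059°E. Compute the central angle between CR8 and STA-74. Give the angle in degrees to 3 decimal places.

0.443°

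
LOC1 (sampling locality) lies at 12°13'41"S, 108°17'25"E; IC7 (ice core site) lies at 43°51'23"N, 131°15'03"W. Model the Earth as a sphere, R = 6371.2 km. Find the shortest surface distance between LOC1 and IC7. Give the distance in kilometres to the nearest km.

LOC1: φ = -12.22806°, λ = +108.29028°
IC7: φ = +43.85639°, λ = -131.25083°
Δφ = 56.0844°,  Δλ = 120.4589°
a = sin²(Δφ/2) + cos φ₁ cos φ₂ sin²(Δλ/2) = 0.751992
c = 2·arcsin(√a) = 2.099003 rad = 120.2640°
d = R·c = 6371.2 × 2.099003 = 13373.2 km

13373 km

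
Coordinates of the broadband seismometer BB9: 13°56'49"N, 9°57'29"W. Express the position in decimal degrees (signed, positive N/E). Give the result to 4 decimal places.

+13.9469°, -9.9581°

lat: 13.9469° N → +13.9469°
lon: 9.9581° W → -9.9581°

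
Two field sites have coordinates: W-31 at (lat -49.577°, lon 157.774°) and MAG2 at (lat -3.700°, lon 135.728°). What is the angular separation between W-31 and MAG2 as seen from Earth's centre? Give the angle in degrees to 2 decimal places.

49.54°

Δφ = 45.8770°,  Δλ = -22.0460°
a = sin²(Δφ/2) + cos φ₁ cos φ₂ sin²(Δλ/2) = 0.175556
c = 2·arcsin(√a) = 0.864673 rad = 49.5421°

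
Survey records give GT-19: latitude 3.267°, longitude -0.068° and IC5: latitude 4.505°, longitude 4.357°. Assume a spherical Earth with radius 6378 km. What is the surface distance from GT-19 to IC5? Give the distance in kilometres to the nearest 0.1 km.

Δφ = 1.2380°,  Δλ = 4.4250°
a = sin²(Δφ/2) + cos φ₁ cos φ₂ sin²(Δλ/2) = 0.001600
c = 2·arcsin(√a) = 0.080024 rad = 4.5850°
d = R·c = 6378 × 0.080024 = 510.4 km

510.4 km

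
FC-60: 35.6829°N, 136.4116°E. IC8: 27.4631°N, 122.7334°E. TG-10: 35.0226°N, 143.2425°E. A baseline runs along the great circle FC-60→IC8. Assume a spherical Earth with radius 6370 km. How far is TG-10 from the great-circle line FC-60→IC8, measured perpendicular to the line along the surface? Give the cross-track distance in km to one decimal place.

δ₁₃ = central angle FC-60→TG-10 = 0.097898 rad  (haversine)
θ₁₃ = bearing FC-60→TG-10 = 94.773°,  θ₁₂ = bearing FC-60→IC8 = 238.557°
dₓₜ = R·arcsin(sin δ₁₃ · sin(θ₁₃ − θ₁₂)) = 6370·arcsin(0.09774·sin(-143.783°)) = -368.069 km
|dₓₜ| = 368.069 km

368.1 km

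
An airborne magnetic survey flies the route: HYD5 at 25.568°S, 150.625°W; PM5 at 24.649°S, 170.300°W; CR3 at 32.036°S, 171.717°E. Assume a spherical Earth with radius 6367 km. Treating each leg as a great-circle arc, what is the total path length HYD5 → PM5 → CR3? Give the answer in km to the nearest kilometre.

HYD5→PM5: c = 0.311075 rad, d = 1980.62 km
PM5→CR3: c = 0.304285 rad, d = 1937.38 km
Total = 1980.62 + 1937.38 = 3918.00 km

3918 km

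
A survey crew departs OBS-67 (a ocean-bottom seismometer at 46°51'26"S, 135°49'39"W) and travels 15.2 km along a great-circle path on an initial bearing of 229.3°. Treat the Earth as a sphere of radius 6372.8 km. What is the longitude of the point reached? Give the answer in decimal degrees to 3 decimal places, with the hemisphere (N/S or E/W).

135.979°W

OBS-67: φ = -46.85722°, λ = -135.82750°
δ = d/R = 15.2/6372.8 = 0.002385 rad
φ₂ = arcsin(sin φ₁ cos δ + cos φ₁ sin δ cos θ)
   = arcsin(-0.72965·1.00000 + 0.68382·0.00239·-0.65210) = -46.94624°
λ₂ = λ₁ + atan2(sin θ sin δ cos φ₁, cos δ − sin φ₁ sin φ₂) = -135.97926°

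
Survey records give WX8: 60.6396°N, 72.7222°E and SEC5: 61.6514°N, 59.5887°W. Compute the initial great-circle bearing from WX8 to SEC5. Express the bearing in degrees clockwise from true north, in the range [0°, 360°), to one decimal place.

Δλ = -132.3109°
y = sin Δλ · cos φ₂ = -0.351142
x = cos φ₁ sin φ₂ − sin φ₁ cos φ₂ cos Δλ = 0.710082
θ = atan2(y, x) = -26.3128° → 333.6872° (mod 360°)

333.7°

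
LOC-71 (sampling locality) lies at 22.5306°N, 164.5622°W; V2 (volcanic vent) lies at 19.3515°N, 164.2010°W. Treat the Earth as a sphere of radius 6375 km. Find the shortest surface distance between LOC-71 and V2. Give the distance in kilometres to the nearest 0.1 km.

355.7 km

Δφ = -3.1791°,  Δλ = 0.3612°
a = sin²(Δφ/2) + cos φ₁ cos φ₂ sin²(Δλ/2) = 0.000778
c = 2·arcsin(√a) = 0.055797 rad = 3.1969°
d = R·c = 6375 × 0.055797 = 355.7 km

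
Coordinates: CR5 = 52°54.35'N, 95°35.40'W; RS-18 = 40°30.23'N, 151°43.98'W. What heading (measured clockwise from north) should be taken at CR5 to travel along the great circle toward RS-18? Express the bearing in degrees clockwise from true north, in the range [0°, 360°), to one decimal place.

274.9°

CR5: φ = +52.90583°, λ = -95.59000°
RS-18: φ = +40.50383°, λ = -151.73300°
Δλ = -56.1430°
y = sin Δλ · cos φ₂ = -0.631428
x = cos φ₁ sin φ₂ − sin φ₁ cos φ₂ cos Δλ = 0.053836
θ = atan2(y, x) = -85.1267° → 274.8733° (mod 360°)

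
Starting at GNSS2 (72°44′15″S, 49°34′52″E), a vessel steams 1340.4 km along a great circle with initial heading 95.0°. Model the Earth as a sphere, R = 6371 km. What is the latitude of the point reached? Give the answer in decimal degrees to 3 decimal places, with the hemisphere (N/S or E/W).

69.934°S

GNSS2: φ = -72.73750°, λ = +49.58111°
δ = d/R = 1340.4/6371 = 0.210391 rad
φ₂ = arcsin(sin φ₁ cos δ + cos φ₁ sin δ cos θ)
   = arcsin(-0.95496·0.97795 + 0.29675·0.20884·-0.08716) = -69.93420°
λ₂ = λ₁ + atan2(sin θ sin δ cos φ₁, cos δ − sin φ₁ sin φ₂) = 86.90912°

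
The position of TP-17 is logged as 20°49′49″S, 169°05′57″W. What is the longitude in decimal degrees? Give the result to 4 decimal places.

169.0992°W

169° + 5′/60 + 57″/3600 = 169 + 0.08333 + 0.01583 = 169.0992°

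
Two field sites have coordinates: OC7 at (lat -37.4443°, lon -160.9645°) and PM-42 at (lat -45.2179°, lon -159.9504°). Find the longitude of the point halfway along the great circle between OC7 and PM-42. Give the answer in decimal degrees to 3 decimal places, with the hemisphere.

Bx = cos φ₂ cos Δλ = 0.704302,  By = cos φ₂ sin Δλ = 0.012467
φₘ = atan2(sin φ₁ + sin φ₂, √((cos φ₁ + Bx)² + By²)) = -41.33221°
λₘ = λ₁ + atan2(By, cos φ₁ + Bx) = -160.48775°

160.488°W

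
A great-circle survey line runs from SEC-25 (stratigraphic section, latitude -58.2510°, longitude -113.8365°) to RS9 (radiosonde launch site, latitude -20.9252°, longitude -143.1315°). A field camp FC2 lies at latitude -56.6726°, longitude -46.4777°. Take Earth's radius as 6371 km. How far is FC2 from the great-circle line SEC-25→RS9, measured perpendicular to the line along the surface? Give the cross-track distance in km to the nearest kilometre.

1293 km

δ₁₃ = central angle SEC-25→FC2 = 0.606218 rad  (haversine)
θ₁₃ = bearing SEC-25→FC2 = 117.129°,  θ₁₂ = bearing SEC-25→RS9 = 317.841°
dₓₜ = R·arcsin(sin δ₁₃ · sin(θ₁₃ − θ₁₂)) = 6371·arcsin(0.56976·sin(-200.712°)) = 1292.689 km
|dₓₜ| = 1292.689 km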